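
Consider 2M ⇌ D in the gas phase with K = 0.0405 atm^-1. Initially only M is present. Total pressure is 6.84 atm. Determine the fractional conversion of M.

Basis: 1 mol M initially; let X = conversion of M. Extent ξ = 0.5X.
Mole table: n_M = 1 − X; n_D = 0.5X.
n_T = Σnᵢ = 1 − 0.5X.
Mole fractions y_i = n_i/n_T; K = p_D / (p_M^2) with p_i = y_i·P.
This yields a degree-2 equation in X; solving on (0,1), X = 0.311.

X = 0.311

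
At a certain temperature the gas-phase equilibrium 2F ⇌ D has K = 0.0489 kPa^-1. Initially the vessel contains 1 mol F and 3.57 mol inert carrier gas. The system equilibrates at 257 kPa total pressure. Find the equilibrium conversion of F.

X = 0.665

Let X = conversion of F (basis 1 mol F); extent of reaction ξ = 0.5X.
At extent ξ: n_F = 1 − X; n_D = 0.5X; n_I = 3.57 (inert).
Summing: n_T = 4.57 − 0.5X.
Mole fractions y_i = n_i/n_T; K = p_D / (p_F^2) with p_i = y_i·P.
Setting this equal to 0.0489 kPa^-1 and taking the physical root (0 < X < 1) gives X = 0.665.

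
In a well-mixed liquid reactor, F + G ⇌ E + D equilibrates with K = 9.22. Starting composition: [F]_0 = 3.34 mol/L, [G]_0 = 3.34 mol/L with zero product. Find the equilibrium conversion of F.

Let X = conversion of F; extent ξ = 3.34·X mol/L.
Concentrations: [F] = 3.34 − 3.34X; [G] = 3.34 − 3.34X; [E] = 3.34X; [D] = 3.34X.
K = [E] [D] / ([F] [G]).
Setting equal to 9.22 and solving for X on (0,1) gives X = 0.752.

X = 0.752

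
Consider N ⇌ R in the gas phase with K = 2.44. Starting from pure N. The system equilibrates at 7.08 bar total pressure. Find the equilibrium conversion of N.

Let X = conversion of N (basis 1 mol N); extent of reaction ξ = X.
Mole table: n_N = 1 − X; n_R = X.
Since Δν = 0, n_T = 1 throughout.
y_i = n_i/n_T, p_i = y_i·P. K = p_R / (p_N).
Setting this equal to 2.44 and taking the physical root (0 < X < 1) gives X = 0.709.

X = 0.709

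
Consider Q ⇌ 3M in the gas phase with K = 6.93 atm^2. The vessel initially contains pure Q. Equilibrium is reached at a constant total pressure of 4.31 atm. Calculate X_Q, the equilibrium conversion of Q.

Let X = conversion of Q (basis 1 mol Q); extent of reaction ξ = X.
Mole table: n_Q = 1 − X; n_M = 3X.
Summing: n_T = 1 + 2X.
Mole fractions y_i = n_i/n_T; K = p_M^3 / (p_Q) with p_i = y_i·P.
Substituting and setting equal to 6.93 atm^2 gives a polynomial in X; the root in (0,1) is X = 0.290.

X = 0.290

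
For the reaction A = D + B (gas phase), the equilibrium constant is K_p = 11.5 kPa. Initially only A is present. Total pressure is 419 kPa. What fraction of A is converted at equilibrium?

X = 0.163

Let X = conversion of A (basis 1 mol A); extent of reaction ξ = X.
At extent ξ: n_A = 1 − X; n_D = X; n_B = X.
n_T = Σnᵢ = 1 + X.
Mole fractions y_i = n_i/n_T; K_p = p_D p_B / (p_A) with p_i = y_i·P.
This yields a degree-2 equation in X; solving on (0,1), X = 0.163.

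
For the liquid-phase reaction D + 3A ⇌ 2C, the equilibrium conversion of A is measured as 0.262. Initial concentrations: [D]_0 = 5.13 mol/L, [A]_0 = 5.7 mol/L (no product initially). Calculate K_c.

K_c = 0.00287 (mol/L)^-2

Let X = conversion of A.
Concentrations: [D] = 5.13 − 1.9X; [A] = 5.7 − 5.7X; [C] = 3.8X.
At X = 0.262: [D] = 4.63, [A] = 4.21, [C] = 0.996.
K_c = [C]^2 / ([D] [A]^3) = 0.00287 (mol/L)^-2.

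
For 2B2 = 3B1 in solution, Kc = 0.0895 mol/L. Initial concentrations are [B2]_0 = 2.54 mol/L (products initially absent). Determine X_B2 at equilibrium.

X = 0.190

Let X = conversion of B2; extent ξ = 2.54X/2 mol/L.
Concentrations: [B2] = 2.54 − 2.54X; [B1] = 3.81X.
Kc = [B1]^3 / ([B2]^2).
This equals 0.0895 at X = 0.190 (the root in 0 < X < 1).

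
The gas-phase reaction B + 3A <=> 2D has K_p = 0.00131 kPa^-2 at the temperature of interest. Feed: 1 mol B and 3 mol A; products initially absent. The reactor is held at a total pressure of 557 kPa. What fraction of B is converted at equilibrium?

Take 1 mol B as basis and let X be its fractional conversion, so ξ = X.
Species balance: n_B = 1 − X; n_A = 3 − 3X; n_D = 2X.
n_T = Σnᵢ = 4 − 2X.
Mole fractions y_i = n_i/n_T; K_p = p_D^2 / (p_B p_A^3) with p_i = y_i·P.
This yields a degree-4 equation in X; solving on (0,1), X = 0.808.

X = 0.808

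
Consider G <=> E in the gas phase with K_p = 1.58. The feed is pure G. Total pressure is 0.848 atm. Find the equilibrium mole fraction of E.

y_E = 0.612

Let X = conversion of G (basis 1 mol G); extent of reaction ξ = X.
Species balance: n_G = 1 − X; n_E = X.
Since Δν = 0, n_T = 1 throughout.
Mole fractions y_i = n_i/n_T; K_p = p_E / (p_G) with p_i = y_i·P.
Equating to 1.58 and solving on 0 < X < 1: X = 0.612.
Then n_E = 0.612, n_T = 1, so y_E = 0.612.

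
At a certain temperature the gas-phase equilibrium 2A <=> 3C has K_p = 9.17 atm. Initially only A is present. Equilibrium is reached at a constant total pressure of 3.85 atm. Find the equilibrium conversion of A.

X = 0.560

Basis: 1 mol A initially; let X = conversion of A. Extent ξ = 0.5X.
At extent ξ: n_A = 1 − X; n_C = 1.5X.
n_T = Σnᵢ = 1 + 0.5X.
y_i = n_i/n_T, p_i = y_i·P. K_p = p_C^3 / (p_A^2).
Equating to 9.17 atm and solving on 0 < X < 1: X = 0.560.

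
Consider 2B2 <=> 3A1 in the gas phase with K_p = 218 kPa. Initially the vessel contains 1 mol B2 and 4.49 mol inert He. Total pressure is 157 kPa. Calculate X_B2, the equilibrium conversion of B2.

X = 0.656

Take 1 mol B2 as basis and let X be its fractional conversion, so ξ = 0.5X.
At extent ξ: n_B2 = 1 − X; n_A1 = 1.5X; n_I = 4.49 (inert).
Total moles n_T = 5.49 + 0.5X.
With p_i = (n_i/n_T)P, K_p = p_A1^3 / (p_B2^2).
Setting this equal to 218 kPa and taking the physical root (0 < X < 1) gives X = 0.656.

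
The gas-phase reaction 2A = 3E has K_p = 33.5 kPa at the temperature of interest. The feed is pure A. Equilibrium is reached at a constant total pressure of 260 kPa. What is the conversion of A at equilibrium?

Basis: 1 mol A initially; let X = conversion of A. Extent ξ = 0.5X.
At extent ξ: n_A = 1 − X; n_E = 1.5X.
Summing: n_T = 1 + 0.5X.
Mole fractions y_i = n_i/n_T; K_p = p_E^3 / (p_A^2) with p_i = y_i·P.
Substituting and setting equal to 33.5 kPa gives a polynomial in X; the root in (0,1) is X = 0.282.

X = 0.282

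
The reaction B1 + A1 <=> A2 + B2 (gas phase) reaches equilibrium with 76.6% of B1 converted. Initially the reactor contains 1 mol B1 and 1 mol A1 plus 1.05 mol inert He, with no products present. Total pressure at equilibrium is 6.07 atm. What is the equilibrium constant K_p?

Let X = conversion of B1 (basis 1 mol B1); extent of reaction ξ = X.
At extent ξ: n_B1 = 1 − X; n_A1 = 1 − X; n_A2 = X; n_B2 = X; n_I = 1.05 (inert).
Total moles n_T = 3.05 (Δν = 0, constant).
At X = 0.766: n_B1 = 0.234, n_A1 = 0.234, n_A2 = 0.766, n_B2 = 0.766, n_T = 3.05.
p_i = (n_i/n_T)·P. K_p = p_A2 p_B2 / (p_B1 p_A1) = 10.7.

K_p = 10.7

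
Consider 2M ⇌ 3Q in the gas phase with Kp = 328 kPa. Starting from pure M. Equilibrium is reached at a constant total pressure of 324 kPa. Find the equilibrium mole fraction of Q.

y_Q = 0.571

Take 1 mol M as basis and let X be its fractional conversion, so ξ = 0.5X.
Mole table: n_M = 1 − X; n_Q = 1.5X.
Summing: n_T = 1 + 0.5X.
y_i = n_i/n_T, p_i = y_i·P. Kp = p_Q^3 / (p_M^2).
Substituting and setting equal to 328 kPa gives a polynomial in X; the root in (0,1) is X = 0.470.
Then n_Q = 0.705, n_T = 1.24, so y_Q = 0.571.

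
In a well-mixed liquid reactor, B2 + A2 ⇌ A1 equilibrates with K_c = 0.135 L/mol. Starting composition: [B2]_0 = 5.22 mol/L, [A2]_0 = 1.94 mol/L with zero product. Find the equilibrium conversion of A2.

Let X = conversion of A2; extent ξ = 1.94·X mol/L.
Concentrations: [B2] = 5.22 − 1.94X; [A2] = 1.94 − 1.94X; [A1] = 1.94X.
K_c = [A1] / ([B2] [A2]).
Setting equal to 0.135 and solving for X on (0,1) gives X = 0.377.

X = 0.377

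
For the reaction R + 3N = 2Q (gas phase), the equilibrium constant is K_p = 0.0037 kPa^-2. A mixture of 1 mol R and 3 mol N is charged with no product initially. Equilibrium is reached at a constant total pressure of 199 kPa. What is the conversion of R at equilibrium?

Take 1 mol R as basis and let X be its fractional conversion, so ξ = X.
At extent ξ: n_R = 1 − X; n_N = 3 − 3X; n_Q = 2X.
Total moles n_T = 4 − 2X.
y_i = n_i/n_T, p_i = y_i·P. K_p = p_Q^2 / (p_R p_N^3).
Setting this equal to 0.0037 kPa^-2 and taking the physical root (0 < X < 1) gives X = 0.755.

X = 0.755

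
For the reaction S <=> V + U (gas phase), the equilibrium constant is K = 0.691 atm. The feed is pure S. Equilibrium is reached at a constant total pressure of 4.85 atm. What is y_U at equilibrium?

y_U = 0.261

Let X = conversion of S (basis 1 mol S); extent of reaction ξ = X.
At extent ξ: n_S = 1 − X; n_V = X; n_U = X.
n_T = Σnᵢ = 1 + X.
With p_i = (n_i/n_T)P, K = p_V p_U / (p_S).
This yields a degree-2 equation in X; solving on (0,1), X = 0.353.
Then n_U = 0.353, n_T = 1.35, so y_U = 0.261.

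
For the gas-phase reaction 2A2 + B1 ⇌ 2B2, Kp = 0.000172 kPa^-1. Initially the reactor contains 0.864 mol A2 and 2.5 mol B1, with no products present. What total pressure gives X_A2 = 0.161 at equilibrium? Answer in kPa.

P = 290 kPa

Let X = conversion of A2 (basis 0.864 mol A2); extent of reaction ξ = 0.432X.
Species balance: n_A2 = 0.864 − 0.864X; n_B1 = 2.5 − 0.432X; n_B2 = 0.864X.
n_T = Σnᵢ = 3.36 − 0.432X.
Kp = p_B2^2 / (p_A2^2 p_B1) with p_i = (n_i/n_T)·P.
At X = 0.161: the mole-fraction product g(X) = Π y_i^ν_i = 0.04991. Since Kp = g(X)·P^{-1}, P = (g/Kp)^(1/1) = (0.04991/0.000172)^(1/1) = 290 kPa.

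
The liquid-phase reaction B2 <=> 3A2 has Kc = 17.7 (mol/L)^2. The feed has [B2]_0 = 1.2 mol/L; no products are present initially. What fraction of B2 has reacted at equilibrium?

Let X = conversion of B2; extent ξ = 1.2·X mol/L.
Concentrations: [B2] = 1.2 − 1.2X; [A2] = 3.6X.
Kc = [A2]^3 / ([B2]).
Solving Kc = 17.7 for X ∈ (0,1): X = 0.577.

X = 0.577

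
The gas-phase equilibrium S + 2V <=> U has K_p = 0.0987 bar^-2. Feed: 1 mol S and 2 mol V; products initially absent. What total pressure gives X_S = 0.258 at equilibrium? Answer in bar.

P = 3.14 bar

Take 1 mol S as basis and let X be its fractional conversion, so ξ = X.
Species balance: n_S = 1 − X; n_V = 2 − 2X; n_U = X.
n_T = Σnᵢ = 3 − 2X.
K_p = p_U / (p_S p_V^2) with p_i = (n_i/n_T)·P.
At X = 0.258: the mole-fraction product g(X) = Π y_i^ν_i = 0.9742. Since K_p = g(X)·P^{-2}, P = (g/K_p)^(1/2) = (0.9742/0.0987)^(1/2) = 3.14 bar.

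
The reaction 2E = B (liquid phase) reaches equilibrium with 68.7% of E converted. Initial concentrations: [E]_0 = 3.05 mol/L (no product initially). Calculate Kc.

Let X = conversion of E.
Concentrations: [E] = 3.05 − 3.05X; [B] = 1.52X.
At X = 0.687: [E] = 0.955, [B] = 1.05.
Kc = [B] / ([E]^2) = 1.15 L/mol.

Kc = 1.15 L/mol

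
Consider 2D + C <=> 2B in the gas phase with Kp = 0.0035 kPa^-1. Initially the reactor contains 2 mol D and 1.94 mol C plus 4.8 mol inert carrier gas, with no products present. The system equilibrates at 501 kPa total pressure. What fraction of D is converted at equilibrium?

X = 0.365

Basis: 2 mol D initially; let X = conversion of D. Extent ξ = X.
Moles: n_D = 2 − 2X; n_C = 1.94 − X; n_B = 2X; n_I = 4.8 (inert).
Summing: n_T = 8.74 − X.
Mole fractions y_i = n_i/n_T; Kp = p_B^2 / (p_D^2 p_C) with p_i = y_i·P.
Substituting and setting equal to 0.0035 kPa^-1 gives a polynomial in X; the root in (0,1) is X = 0.365.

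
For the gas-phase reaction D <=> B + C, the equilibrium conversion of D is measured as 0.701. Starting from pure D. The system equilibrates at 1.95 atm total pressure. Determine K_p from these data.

K_p = 1.88 atm

Let X = conversion of D (basis 1 mol D); extent of reaction ξ = X.
Moles: n_D = 1 − X; n_B = X; n_C = X.
Total moles n_T = 1 + X.
At X = 0.701: n_D = 0.299, n_B = 0.701, n_C = 0.701, n_T = 1.7.
p_i = (n_i/n_T)·P. K_p = p_B p_C / (p_D) = 1.88 atm.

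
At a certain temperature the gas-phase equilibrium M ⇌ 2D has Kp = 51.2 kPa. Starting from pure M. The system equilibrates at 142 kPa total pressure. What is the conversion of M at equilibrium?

Basis: 1 mol M initially; let X = conversion of M. Extent ξ = X.
Species balance: n_M = 1 − X; n_D = 2X.
n_T = Σnᵢ = 1 + X.
Mole fractions y_i = n_i/n_T; Kp = p_D^2 / (p_M) with p_i = y_i·P.
This yields a degree-2 equation in X; solving on (0,1), X = 0.288.

X = 0.288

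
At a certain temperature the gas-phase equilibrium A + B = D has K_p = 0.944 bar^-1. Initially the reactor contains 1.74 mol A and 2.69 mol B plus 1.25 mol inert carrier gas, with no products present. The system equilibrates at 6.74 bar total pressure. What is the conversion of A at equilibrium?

X = 0.681

Let X = conversion of A (basis 1.74 mol A); extent of reaction ξ = 1.74X.
At extent ξ: n_A = 1.74 − 1.74X; n_B = 2.69 − 1.74X; n_D = 1.74X; n_I = 1.25 (inert).
n_T = Σnᵢ = 5.68 − 1.74X.
Mole fractions y_i = n_i/n_T; K_p = p_D / (p_A p_B) with p_i = y_i·P.
Setting this equal to 0.944 bar^-1 and taking the physical root (0 < X < 1) gives X = 0.681.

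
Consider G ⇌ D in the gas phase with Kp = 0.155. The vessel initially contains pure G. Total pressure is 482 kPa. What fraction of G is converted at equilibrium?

X = 0.134

Take 1 mol G as basis and let X be its fractional conversion, so ξ = X.
Moles: n_G = 1 − X; n_D = X.
Since Δν = 0, n_T = 1 throughout.
y_i = n_i/n_T, p_i = y_i·P. Kp = p_D / (p_G).
Equating to 0.155 and solving on 0 < X < 1: X = 0.134.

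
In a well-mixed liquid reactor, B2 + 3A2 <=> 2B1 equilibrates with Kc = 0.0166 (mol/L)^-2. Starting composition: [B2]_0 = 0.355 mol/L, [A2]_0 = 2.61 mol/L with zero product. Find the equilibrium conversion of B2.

X = 0.309

Let X = conversion of B2; extent ξ = 0.355·X mol/L.
Concentrations: [B2] = 0.355 − 0.355X; [A2] = 2.61 − 1.06X; [B1] = 0.71X.
Kc = [B1]^2 / ([B2] [A2]^3).
Solving Kc = 0.0166 for X ∈ (0,1): X = 0.309.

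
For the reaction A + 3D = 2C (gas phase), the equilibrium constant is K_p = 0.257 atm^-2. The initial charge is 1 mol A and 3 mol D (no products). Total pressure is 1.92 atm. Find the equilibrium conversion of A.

Take 1 mol A as basis and let X be its fractional conversion, so ξ = X.
Species balance: n_A = 1 − X; n_D = 3 − 3X; n_C = 2X.
n_T = Σnᵢ = 4 − 2X.
With p_i = (n_i/n_T)P, K_p = p_C^2 / (p_A p_D^3).
This yields a degree-4 equation in X; solving on (0,1), X = 0.335.

X = 0.335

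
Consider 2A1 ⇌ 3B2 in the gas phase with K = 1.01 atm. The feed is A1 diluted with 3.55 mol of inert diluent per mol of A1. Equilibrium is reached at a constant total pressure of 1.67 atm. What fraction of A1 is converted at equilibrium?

Take 1 mol A1 as basis and let X be its fractional conversion, so ξ = 0.5X.
Mole table: n_A1 = 1 − X; n_B2 = 1.5X; n_I = 3.55 (inert).
n_T = Σnᵢ = 4.55 + 0.5X.
With p_i = (n_i/n_T)P, K = p_B2^3 / (p_A1^2).
This yields a degree-3 equation in X; solving on (0,1), X = 0.555.

X = 0.555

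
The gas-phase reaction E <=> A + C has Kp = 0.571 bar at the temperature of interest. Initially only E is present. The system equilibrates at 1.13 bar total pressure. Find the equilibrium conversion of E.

X = 0.579

Basis: 1 mol E initially; let X = conversion of E. Extent ξ = X.
Species balance: n_E = 1 − X; n_A = X; n_C = X.
Summing: n_T = 1 + X.
With p_i = (n_i/n_T)P, Kp = p_A p_C / (p_E).
Equating to 0.571 bar and solving on 0 < X < 1: X = 0.579.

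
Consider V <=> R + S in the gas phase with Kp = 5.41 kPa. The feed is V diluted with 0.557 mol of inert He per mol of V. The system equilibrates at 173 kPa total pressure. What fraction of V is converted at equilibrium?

Let X = conversion of V (basis 1 mol V); extent of reaction ξ = X.
Species balance: n_V = 1 − X; n_R = X; n_S = X; n_I = 0.557 (inert).
Total moles n_T = 1.56 + X.
y_i = n_i/n_T, p_i = y_i·P. Kp = p_R p_S / (p_V).
Equating to 5.41 kPa and solving on 0 < X < 1: X = 0.209.

X = 0.209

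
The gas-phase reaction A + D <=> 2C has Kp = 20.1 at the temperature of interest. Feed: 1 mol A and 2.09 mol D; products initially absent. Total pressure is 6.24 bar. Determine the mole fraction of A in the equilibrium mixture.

y_A = 0.041

Let X = conversion of A (basis 1 mol A); extent of reaction ξ = X.
Moles: n_A = 1 − X; n_D = 2.09 − X; n_C = 2X.
Total moles n_T = 3.09 (Δν = 0, constant).
Mole fractions y_i = n_i/n_T; Kp = p_C^2 / (p_A p_D) with p_i = y_i·P.
Equating to 20.1 and solving on 0 < X < 1: X = 0.875.
Then n_A = 0.125, n_T = 3.09, so y_A = 0.041.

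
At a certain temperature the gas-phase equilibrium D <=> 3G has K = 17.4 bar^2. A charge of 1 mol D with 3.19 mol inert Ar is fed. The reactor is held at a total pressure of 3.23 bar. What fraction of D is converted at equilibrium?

X = 0.773

Take 1 mol D as basis and let X be its fractional conversion, so ξ = X.
Mole table: n_D = 1 − X; n_G = 3X; n_I = 3.19 (inert).
Summing: n_T = 4.19 + 2X.
Mole fractions y_i = n_i/n_T; K = p_G^3 / (p_D) with p_i = y_i·P.
Equating to 17.4 bar^2 and solving on 0 < X < 1: X = 0.773.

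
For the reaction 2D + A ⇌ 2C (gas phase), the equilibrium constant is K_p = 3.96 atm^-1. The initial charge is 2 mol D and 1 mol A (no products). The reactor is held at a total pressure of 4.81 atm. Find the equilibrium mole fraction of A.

y_A = 0.155

Take 2 mol D as basis and let X be its fractional conversion, so ξ = X.
Moles: n_D = 2 − 2X; n_A = 1 − X; n_C = 2X.
n_T = Σnᵢ = 3 − X.
With p_i = (n_i/n_T)P, K_p = p_C^2 / (p_D^2 p_A).
Equating to 3.96 atm^-1 and solving on 0 < X < 1: X = 0.632.
Then n_A = 0.368, n_T = 2.37, so y_A = 0.155.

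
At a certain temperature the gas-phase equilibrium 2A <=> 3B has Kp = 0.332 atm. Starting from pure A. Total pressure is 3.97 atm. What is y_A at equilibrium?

Let X = conversion of A (basis 1 mol A); extent of reaction ξ = 0.5X.
At extent ξ: n_A = 1 − X; n_B = 1.5X.
Total moles n_T = 1 + 0.5X.
With p_i = (n_i/n_T)P, Kp = p_B^3 / (p_A^2).
This yields a degree-3 equation in X; solving on (0,1), X = 0.250.
Then n_A = 0.75, n_T = 1.13, so y_A = 0.666.

y_A = 0.666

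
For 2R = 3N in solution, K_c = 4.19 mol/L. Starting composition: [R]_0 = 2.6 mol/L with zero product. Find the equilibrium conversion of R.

Let X = conversion of R; extent ξ = 2.6X/2 mol/L.
Concentrations: [R] = 2.6 − 2.6X; [N] = 3.9X.
K_c = [N]^3 / ([R]^2).
Solving K_c = 4.19 for X ∈ (0,1): X = 0.495.

X = 0.495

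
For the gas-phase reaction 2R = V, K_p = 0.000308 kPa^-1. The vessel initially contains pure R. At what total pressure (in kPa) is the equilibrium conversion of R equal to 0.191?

Take 1 mol R as basis and let X be its fractional conversion, so ξ = 0.5X.
Species balance: n_R = 1 − X; n_V = 0.5X.
n_T = Σnᵢ = 1 − 0.5X.
K_p = p_V / (p_R^2) with p_i = (n_i/n_T)·P.
At X = 0.191: the mole-fraction product g(X) = Π y_i^ν_i = 0.132. Since K_p = g(X)·P^{-1}, P = (g/K_p)^(1/1) = (0.132/0.000308)^(1/1) = 429 kPa.

P = 429 kPa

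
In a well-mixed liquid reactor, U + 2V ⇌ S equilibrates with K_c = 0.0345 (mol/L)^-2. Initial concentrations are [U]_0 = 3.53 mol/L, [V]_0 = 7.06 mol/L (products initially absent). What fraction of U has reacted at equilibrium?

Let X = conversion of U; extent ξ = 3.53·X mol/L.
Concentrations: [U] = 3.53 − 3.53X; [V] = 7.06 − 7.06X; [S] = 3.53X.
K_c = [S] / ([U] [V]^2).
Setting equal to 0.0345 and solving for X on (0,1) gives X = 0.390.

X = 0.390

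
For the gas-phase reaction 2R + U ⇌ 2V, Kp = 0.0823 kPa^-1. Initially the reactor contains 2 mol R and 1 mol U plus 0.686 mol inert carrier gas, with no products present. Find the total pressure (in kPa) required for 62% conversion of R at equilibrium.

P = 261 kPa

Take 2 mol R as basis and let X be its fractional conversion, so ξ = X.
Species balance: n_R = 2 − 2X; n_U = 1 − X; n_V = 2X; n_I = 0.686 (inert).
n_T = Σnᵢ = 3.69 − X.
Kp = p_V^2 / (p_R^2 p_U) with p_i = (n_i/n_T)·P.
At X = 0.62: the mole-fraction product g(X) = Π y_i^ν_i = 21.48. Since Kp = g(X)·P^{-1}, P = (g/Kp)^(1/1) = (21.48/0.0823)^(1/1) = 261 kPa.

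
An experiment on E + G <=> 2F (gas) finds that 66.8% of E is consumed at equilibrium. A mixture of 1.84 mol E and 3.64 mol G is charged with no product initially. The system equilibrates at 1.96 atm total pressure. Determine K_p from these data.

K_p = 4.1

Take 1.84 mol E as basis and let X be its fractional conversion, so ξ = 1.84X.
Moles: n_E = 1.84 − 1.84X; n_G = 3.64 − 1.84X; n_F = 3.68X.
Total moles n_T = 5.48 (Δν = 0, constant).
At X = 0.668: n_E = 0.611, n_G = 2.41, n_F = 2.46, n_T = 5.48.
p_i = (n_i/n_T)·P. K_p = p_F^2 / (p_E p_G) = 4.1.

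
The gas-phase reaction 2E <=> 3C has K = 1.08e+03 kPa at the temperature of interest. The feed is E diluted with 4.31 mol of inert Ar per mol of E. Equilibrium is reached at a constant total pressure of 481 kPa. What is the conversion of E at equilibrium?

X = 0.699

Basis: 1 mol E initially; let X = conversion of E. Extent ξ = 0.5X.
Species balance: n_E = 1 − X; n_C = 1.5X; n_I = 4.31 (inert).
Total moles n_T = 5.31 + 0.5X.
Mole fractions y_i = n_i/n_T; K = p_C^3 / (p_E^2) with p_i = y_i·P.
Substituting and setting equal to 1.08e+03 kPa gives a polynomial in X; the root in (0,1) is X = 0.699.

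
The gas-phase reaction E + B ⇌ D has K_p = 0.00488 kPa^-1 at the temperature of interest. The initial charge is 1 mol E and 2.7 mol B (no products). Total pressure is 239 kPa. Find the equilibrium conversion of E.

Basis: 1 mol E initially; let X = conversion of E. Extent ξ = X.
At extent ξ: n_E = 1 − X; n_B = 2.7 − X; n_D = X.
n_T = Σnᵢ = 3.7 − X.
Mole fractions y_i = n_i/n_T; K_p = p_D / (p_E p_B) with p_i = y_i·P.
Substituting and setting equal to 0.00488 kPa^-1 gives a polynomial in X; the root in (0,1) is X = 0.447.

X = 0.447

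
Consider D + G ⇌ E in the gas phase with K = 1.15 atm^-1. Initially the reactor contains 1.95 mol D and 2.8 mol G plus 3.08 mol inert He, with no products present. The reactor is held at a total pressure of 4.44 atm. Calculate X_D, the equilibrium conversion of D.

X = 0.563

Take 1.95 mol D as basis and let X be its fractional conversion, so ξ = 1.95X.
Moles: n_D = 1.95 − 1.95X; n_G = 2.8 − 1.95X; n_E = 1.95X; n_I = 3.08 (inert).
n_T = Σnᵢ = 7.83 − 1.95X.
y_i = n_i/n_T, p_i = y_i·P. K = p_E / (p_D p_G).
This yields a degree-2 equation in X; solving on (0,1), X = 0.563.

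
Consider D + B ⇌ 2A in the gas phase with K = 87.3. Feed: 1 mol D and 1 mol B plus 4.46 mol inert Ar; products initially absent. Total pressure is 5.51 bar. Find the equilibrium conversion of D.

X = 0.824

Take 1 mol D as basis and let X be its fractional conversion, so ξ = X.
Moles: n_D = 1 − X; n_B = 1 − X; n_A = 2X; n_I = 4.46 (inert).
n_T stays at 6.46 (no change in mole number).
Mole fractions y_i = n_i/n_T; K = p_A^2 / (p_D p_B) with p_i = y_i·P.
Substituting and setting equal to 87.3 gives a polynomial in X; the root in (0,1) is X = 0.824.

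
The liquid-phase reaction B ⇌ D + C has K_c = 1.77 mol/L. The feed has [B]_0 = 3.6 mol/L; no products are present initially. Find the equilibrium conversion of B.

Let X = conversion of B; extent ξ = 3.6·X mol/L.
Concentrations: [B] = 3.6 − 3.6X; [D] = 3.6X; [C] = 3.6X.
K_c = [D] [C] / ([B]).
Solving K_c = 1.77 for X ∈ (0,1): X = 0.497.

X = 0.497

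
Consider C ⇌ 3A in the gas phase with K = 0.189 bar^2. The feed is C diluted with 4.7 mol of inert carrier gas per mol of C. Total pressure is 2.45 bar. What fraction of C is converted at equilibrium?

Let X = conversion of C (basis 1 mol C); extent of reaction ξ = X.
Species balance: n_C = 1 − X; n_A = 3X; n_I = 4.7 (inert).
Summing: n_T = 5.7 + 2X.
With p_i = (n_i/n_T)P, K = p_A^3 / (p_C).
This yields a degree-3 equation in X; solving on (0,1), X = 0.317.

X = 0.317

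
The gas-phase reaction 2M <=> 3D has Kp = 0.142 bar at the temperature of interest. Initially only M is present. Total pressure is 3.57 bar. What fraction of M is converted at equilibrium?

Take 1 mol M as basis and let X be its fractional conversion, so ξ = 0.5X.
Mole table: n_M = 1 − X; n_D = 1.5X.
Total moles n_T = 1 + 0.5X.
Mole fractions y_i = n_i/n_T; Kp = p_D^3 / (p_M^2) with p_i = y_i·P.
Substituting and setting equal to 0.142 bar gives a polynomial in X; the root in (0,1) is X = 0.202.

X = 0.202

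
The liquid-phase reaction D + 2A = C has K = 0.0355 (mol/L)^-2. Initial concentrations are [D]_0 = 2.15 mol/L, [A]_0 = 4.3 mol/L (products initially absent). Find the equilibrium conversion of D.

X = 0.263

Let X = conversion of D; extent ξ = 2.15·X mol/L.
Concentrations: [D] = 2.15 − 2.15X; [A] = 4.3 − 4.3X; [C] = 2.15X.
K = [C] / ([D] [A]^2).
This equals 0.0355 at X = 0.263 (the root in 0 < X < 1).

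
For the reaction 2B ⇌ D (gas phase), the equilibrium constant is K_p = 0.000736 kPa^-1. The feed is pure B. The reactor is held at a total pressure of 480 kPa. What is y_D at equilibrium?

y_D = 0.217

Let X = conversion of B (basis 1 mol B); extent of reaction ξ = 0.5X.
Mole table: n_B = 1 − X; n_D = 0.5X.
Total moles n_T = 1 − 0.5X.
With p_i = (n_i/n_T)P, K_p = p_D / (p_B^2).
This yields a degree-2 equation in X; solving on (0,1), X = 0.356.
Then n_D = 0.178, n_T = 0.822, so y_D = 0.217.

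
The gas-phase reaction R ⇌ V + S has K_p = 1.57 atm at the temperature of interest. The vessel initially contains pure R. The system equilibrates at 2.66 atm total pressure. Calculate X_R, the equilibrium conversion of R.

X = 0.609

Let X = conversion of R (basis 1 mol R); extent of reaction ξ = X.
At extent ξ: n_R = 1 − X; n_V = X; n_S = X.
Summing: n_T = 1 + X.
y_i = n_i/n_T, p_i = y_i·P. K_p = p_V p_S / (p_R).
Equating to 1.57 atm and solving on 0 < X < 1: X = 0.609.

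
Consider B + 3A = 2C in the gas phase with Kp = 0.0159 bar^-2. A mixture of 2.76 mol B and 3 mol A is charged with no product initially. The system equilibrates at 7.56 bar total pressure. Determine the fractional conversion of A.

X = 0.376

Basis: 3 mol A initially; let X = conversion of A. Extent ξ = X.
Species balance: n_B = 2.76 − X; n_A = 3 − 3X; n_C = 2X.
Summing: n_T = 5.76 − 2X.
With p_i = (n_i/n_T)P, Kp = p_C^2 / (p_B p_A^3).
This yields a degree-4 equation in X; solving on (0,1), X = 0.376.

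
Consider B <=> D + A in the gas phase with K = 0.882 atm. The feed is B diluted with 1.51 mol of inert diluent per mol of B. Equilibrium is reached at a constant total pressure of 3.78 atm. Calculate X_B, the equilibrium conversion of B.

Basis: 1 mol B initially; let X = conversion of B. Extent ξ = X.
Species balance: n_B = 1 − X; n_D = X; n_A = X; n_I = 1.51 (inert).
Total moles n_T = 2.51 + X.
Mole fractions y_i = n_i/n_T; K = p_D p_A / (p_B) with p_i = y_i·P.
This yields a degree-2 equation in X; solving on (0,1), X = 0.561.

X = 0.561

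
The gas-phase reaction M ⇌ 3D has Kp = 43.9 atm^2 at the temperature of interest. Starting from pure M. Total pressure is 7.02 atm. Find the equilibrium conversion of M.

X = 0.400

Let X = conversion of M (basis 1 mol M); extent of reaction ξ = X.
At extent ξ: n_M = 1 − X; n_D = 3X.
n_T = Σnᵢ = 1 + 2X.
y_i = n_i/n_T, p_i = y_i·P. Kp = p_D^3 / (p_M).
Equating to 43.9 atm^2 and solving on 0 < X < 1: X = 0.400.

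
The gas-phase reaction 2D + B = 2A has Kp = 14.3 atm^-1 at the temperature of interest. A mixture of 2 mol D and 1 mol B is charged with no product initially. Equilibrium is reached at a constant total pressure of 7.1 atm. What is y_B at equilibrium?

Basis: 2 mol D initially; let X = conversion of D. Extent ξ = X.
At extent ξ: n_D = 2 − 2X; n_B = 1 − X; n_A = 2X.
n_T = Σnᵢ = 3 − X.
With p_i = (n_i/n_T)P, Kp = p_A^2 / (p_D^2 p_B).
Equating to 14.3 atm^-1 and solving on 0 < X < 1: X = 0.765.
Then n_B = 0.235, n_T = 2.23, so y_B = 0.105.

y_B = 0.105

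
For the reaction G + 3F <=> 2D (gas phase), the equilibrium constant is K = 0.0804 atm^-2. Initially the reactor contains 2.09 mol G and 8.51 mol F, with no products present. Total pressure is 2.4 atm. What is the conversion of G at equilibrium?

X = 0.337

Basis: 2.09 mol G initially; let X = conversion of G. Extent ξ = 2.09X.
Mole table: n_G = 2.09 − 2.09X; n_F = 8.51 − 6.27X; n_D = 4.18X.
n_T = Σnᵢ = 10.6 − 4.18X.
Mole fractions y_i = n_i/n_T; K = p_D^2 / (p_G p_F^3) with p_i = y_i·P.
This yields a degree-4 equation in X; solving on (0,1), X = 0.337.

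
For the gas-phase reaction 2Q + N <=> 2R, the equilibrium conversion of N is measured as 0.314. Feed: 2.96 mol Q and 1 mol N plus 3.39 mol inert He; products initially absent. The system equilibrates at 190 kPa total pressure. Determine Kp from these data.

Kp = 0.00391 kPa^-1

Basis: 1 mol N initially; let X = conversion of N. Extent ξ = X.
At extent ξ: n_Q = 2.96 − 2X; n_N = 1 − X; n_R = 2X; n_I = 3.39 (inert).
Summing: n_T = 7.35 − X.
At X = 0.314: n_Q = 2.33, n_N = 0.686, n_R = 0.628, n_T = 7.04.
p_i = (n_i/n_T)·P. Kp = p_R^2 / (p_Q^2 p_N) = 0.00391 kPa^-1.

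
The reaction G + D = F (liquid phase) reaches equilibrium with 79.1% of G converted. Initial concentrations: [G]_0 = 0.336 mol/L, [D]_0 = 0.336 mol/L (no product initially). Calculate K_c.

Let X = conversion of G.
Concentrations: [G] = 0.336 − 0.336X; [D] = 0.336 − 0.336X; [F] = 0.336X.
At X = 0.791: [G] = 0.0702, [D] = 0.0702, [F] = 0.266.
K_c = [F] / ([G] [D]) = 53.9 L/mol.

K_c = 53.9 L/mol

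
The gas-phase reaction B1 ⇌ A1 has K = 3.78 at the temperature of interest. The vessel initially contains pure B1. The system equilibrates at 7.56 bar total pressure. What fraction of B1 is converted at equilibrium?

Basis: 1 mol B1 initially; let X = conversion of B1. Extent ξ = X.
Moles: n_B1 = 1 − X; n_A1 = X.
n_T stays at 1 (no change in mole number).
y_i = n_i/n_T, p_i = y_i·P. K = p_A1 / (p_B1).
Equating to 3.78 and solving on 0 < X < 1: X = 0.791.

X = 0.791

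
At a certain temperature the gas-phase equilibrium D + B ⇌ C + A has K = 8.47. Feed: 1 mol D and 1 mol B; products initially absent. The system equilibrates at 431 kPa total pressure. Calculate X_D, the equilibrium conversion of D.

Let X = conversion of D (basis 1 mol D); extent of reaction ξ = X.
Moles: n_D = 1 − X; n_B = 1 − X; n_C = X; n_A = X.
Since Δν = 0, n_T = 2 throughout.
With p_i = (n_i/n_T)P, K = p_C p_A / (p_D p_B).
Equating to 8.47 and solving on 0 < X < 1: X = 0.744.

X = 0.744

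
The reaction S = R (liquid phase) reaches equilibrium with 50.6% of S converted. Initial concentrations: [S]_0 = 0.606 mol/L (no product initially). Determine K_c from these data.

K_c = 1.02

Let X = conversion of S.
Concentrations: [S] = 0.606 − 0.606X; [R] = 0.606X.
At X = 0.506: [S] = 0.299, [R] = 0.307.
K_c = [R] / ([S]) = 1.02.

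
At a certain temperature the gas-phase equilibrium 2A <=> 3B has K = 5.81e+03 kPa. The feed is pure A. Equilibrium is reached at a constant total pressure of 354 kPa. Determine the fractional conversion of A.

Take 1 mol A as basis and let X be its fractional conversion, so ξ = 0.5X.
Moles: n_A = 1 − X; n_B = 1.5X.
Summing: n_T = 1 + 0.5X.
y_i = n_i/n_T, p_i = y_i·P. K = p_B^3 / (p_A^2).
Equating to 5.81e+03 kPa and solving on 0 < X < 1: X = 0.749.

X = 0.749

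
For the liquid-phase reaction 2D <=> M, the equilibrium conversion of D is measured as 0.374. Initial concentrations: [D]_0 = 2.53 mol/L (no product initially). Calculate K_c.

Let X = conversion of D.
Concentrations: [D] = 2.53 − 2.53X; [M] = 1.26X.
At X = 0.374: [D] = 1.58, [M] = 0.473.
K_c = [M] / ([D]^2) = 0.189 L/mol.

K_c = 0.189 L/mol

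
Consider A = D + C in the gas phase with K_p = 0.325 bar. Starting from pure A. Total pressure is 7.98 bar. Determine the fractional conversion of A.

Take 1 mol A as basis and let X be its fractional conversion, so ξ = X.
Mole table: n_A = 1 − X; n_D = X; n_C = X.
Summing: n_T = 1 + X.
Mole fractions y_i = n_i/n_T; K_p = p_D p_C / (p_A) with p_i = y_i·P.
Setting this equal to 0.325 bar and taking the physical root (0 < X < 1) gives X = 0.198.

X = 0.198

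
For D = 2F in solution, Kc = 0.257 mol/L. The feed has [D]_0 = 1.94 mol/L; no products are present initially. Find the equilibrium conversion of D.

Let X = conversion of D; extent ξ = 1.94·X mol/L.
Concentrations: [D] = 1.94 − 1.94X; [F] = 3.88X.
Kc = [F]^2 / ([D]).
Solving Kc = 0.257 for X ∈ (0,1): X = 0.166.

X = 0.166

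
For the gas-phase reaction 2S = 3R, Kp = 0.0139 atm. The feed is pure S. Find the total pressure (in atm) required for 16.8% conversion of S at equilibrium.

Let X = conversion of S (basis 1 mol S); extent of reaction ξ = 0.5X.
Mole table: n_S = 1 − X; n_R = 1.5X.
n_T = Σnᵢ = 1 + 0.5X.
Kp = p_R^3 / (p_S^2) with p_i = (n_i/n_T)·P.
At X = 0.168: the mole-fraction product g(X) = Π y_i^ν_i = 0.02133. Since Kp = g(X)·P^{1}, P = (Kp/g)^(1/1) = (0.0139/0.02133)^(1/1) = 0.652 atm.

P = 0.652 atm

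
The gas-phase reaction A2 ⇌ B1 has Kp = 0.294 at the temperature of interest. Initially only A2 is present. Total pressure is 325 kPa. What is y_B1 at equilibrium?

y_B1 = 0.227

Let X = conversion of A2 (basis 1 mol A2); extent of reaction ξ = X.
Species balance: n_A2 = 1 − X; n_B1 = X.
n_T stays at 1 (no change in mole number).
Mole fractions y_i = n_i/n_T; Kp = p_B1 / (p_A2) with p_i = y_i·P.
Substituting and setting equal to 0.294 gives a polynomial in X; the root in (0,1) is X = 0.227.
Then n_B1 = 0.227, n_T = 1, so y_B1 = 0.227.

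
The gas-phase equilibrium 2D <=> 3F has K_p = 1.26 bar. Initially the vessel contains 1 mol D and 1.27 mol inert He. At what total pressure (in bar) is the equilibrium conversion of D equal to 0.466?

Take 1 mol D as basis and let X be its fractional conversion, so ξ = 0.5X.
At extent ξ: n_D = 1 − X; n_F = 1.5X; n_I = 1.27 (inert).
Total moles n_T = 2.27 + 0.5X.
K_p = p_F^3 / (p_D^2) with p_i = (n_i/n_T)·P.
At X = 0.466: the mole-fraction product g(X) = Π y_i^ν_i = 0.4785. Since K_p = g(X)·P^{1}, P = (K_p/g)^(1/1) = (1.26/0.4785)^(1/1) = 2.63 bar.

P = 2.63 bar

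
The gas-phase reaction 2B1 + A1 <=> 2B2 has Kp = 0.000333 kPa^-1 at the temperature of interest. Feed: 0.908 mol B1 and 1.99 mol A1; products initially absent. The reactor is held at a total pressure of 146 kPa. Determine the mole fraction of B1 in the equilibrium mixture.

y_B1 = 0.272

Basis: 0.908 mol B1 initially; let X = conversion of B1. Extent ξ = 0.454X.
Species balance: n_B1 = 0.908 − 0.908X; n_A1 = 1.99 − 0.454X; n_B2 = 0.908X.
Summing: n_T = 2.9 − 0.454X.
Mole fractions y_i = n_i/n_T; Kp = p_B2^2 / (p_B1^2 p_A1) with p_i = y_i·P.
Substituting and setting equal to 0.000333 kPa^-1 gives a polynomial in X; the root in (0,1) is X = 0.154.
Then n_B1 = 0.768, n_T = 2.83, so y_B1 = 0.272.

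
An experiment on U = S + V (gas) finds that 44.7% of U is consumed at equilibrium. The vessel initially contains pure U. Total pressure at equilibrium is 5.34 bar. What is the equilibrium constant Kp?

Let X = conversion of U (basis 1 mol U); extent of reaction ξ = X.
Species balance: n_U = 1 − X; n_S = X; n_V = X.
n_T = Σnᵢ = 1 + X.
At X = 0.447: n_U = 0.553, n_S = 0.447, n_V = 0.447, n_T = 1.45.
p_i = (n_i/n_T)·P. Kp = p_S p_V / (p_U) = 1.33 bar.

Kp = 1.33 bar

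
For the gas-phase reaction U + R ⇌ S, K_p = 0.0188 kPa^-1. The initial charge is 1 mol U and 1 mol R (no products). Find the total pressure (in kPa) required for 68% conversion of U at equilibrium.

Let X = conversion of U (basis 1 mol U); extent of reaction ξ = X.
Mole table: n_U = 1 − X; n_R = 1 − X; n_S = X.
Summing: n_T = 2 − X.
K_p = p_S / (p_U p_R) with p_i = (n_i/n_T)·P.
At X = 0.68: the mole-fraction product g(X) = Π y_i^ν_i = 8.766. Since K_p = g(X)·P^{-1}, P = (g/K_p)^(1/1) = (8.766/0.0188)^(1/1) = 466 kPa.

P = 466 kPa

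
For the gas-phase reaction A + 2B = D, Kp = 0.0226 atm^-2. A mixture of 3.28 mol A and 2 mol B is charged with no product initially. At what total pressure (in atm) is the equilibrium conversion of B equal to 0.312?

Let X = conversion of B (basis 2 mol B); extent of reaction ξ = X.
Moles: n_A = 3.28 − X; n_B = 2 − 2X; n_D = X.
Summing: n_T = 5.28 − 2X.
Kp = p_D / (p_A p_B^2) with p_i = (n_i/n_T)·P.
At X = 0.312: the mole-fraction product g(X) = Π y_i^ν_i = 1.204. Since Kp = g(X)·P^{-2}, P = (g/Kp)^(1/2) = (1.204/0.0226)^(1/2) = 7.3 atm.

P = 7.3 atm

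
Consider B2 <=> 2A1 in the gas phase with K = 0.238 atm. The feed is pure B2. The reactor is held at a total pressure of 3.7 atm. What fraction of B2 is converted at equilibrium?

X = 0.126

Basis: 1 mol B2 initially; let X = conversion of B2. Extent ξ = X.
Moles: n_B2 = 1 − X; n_A1 = 2X.
n_T = Σnᵢ = 1 + X.
Mole fractions y_i = n_i/n_T; K = p_A1^2 / (p_B2) with p_i = y_i·P.
Substituting and setting equal to 0.238 atm gives a polynomial in X; the root in (0,1) is X = 0.126.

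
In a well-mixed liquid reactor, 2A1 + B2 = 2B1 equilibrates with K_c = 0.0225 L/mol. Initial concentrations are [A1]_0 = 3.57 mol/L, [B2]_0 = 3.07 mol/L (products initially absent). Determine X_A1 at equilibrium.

X = 0.198

Let X = conversion of A1; extent ξ = 3.57X/2 mol/L.
Concentrations: [A1] = 3.57 − 3.57X; [B2] = 3.07 − 1.78X; [B1] = 3.57X.
K_c = [B1]^2 / ([A1]^2 [B2]).
This equals 0.0225 at X = 0.198 (the root in 0 < X < 1).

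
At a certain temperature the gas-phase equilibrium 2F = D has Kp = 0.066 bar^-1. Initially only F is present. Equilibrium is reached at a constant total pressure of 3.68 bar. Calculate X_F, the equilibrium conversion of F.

Let X = conversion of F (basis 1 mol F); extent of reaction ξ = 0.5X.
At extent ξ: n_F = 1 − X; n_D = 0.5X.
Summing: n_T = 1 − 0.5X.
With p_i = (n_i/n_T)P, Kp = p_D / (p_F^2).
Setting this equal to 0.066 bar^-1 and taking the physical root (0 < X < 1) gives X = 0.288.

X = 0.288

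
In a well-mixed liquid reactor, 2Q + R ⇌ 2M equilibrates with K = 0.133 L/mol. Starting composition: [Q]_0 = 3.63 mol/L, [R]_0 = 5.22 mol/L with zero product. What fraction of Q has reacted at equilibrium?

Let X = conversion of Q; extent ξ = 3.63X/2 mol/L.
Concentrations: [Q] = 3.63 − 3.63X; [R] = 5.22 − 1.81X; [M] = 3.63X.
K = [M]^2 / ([Q]^2 [R]).
Solving K = 0.133 for X ∈ (0,1): X = 0.434.

X = 0.434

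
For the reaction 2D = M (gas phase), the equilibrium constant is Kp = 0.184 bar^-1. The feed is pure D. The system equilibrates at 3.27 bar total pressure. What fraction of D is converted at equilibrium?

X = 0.458

Let X = conversion of D (basis 1 mol D); extent of reaction ξ = 0.5X.
At extent ξ: n_D = 1 − X; n_M = 0.5X.
Summing: n_T = 1 − 0.5X.
Mole fractions y_i = n_i/n_T; Kp = p_M / (p_D^2) with p_i = y_i·P.
This yields a degree-2 equation in X; solving on (0,1), X = 0.458.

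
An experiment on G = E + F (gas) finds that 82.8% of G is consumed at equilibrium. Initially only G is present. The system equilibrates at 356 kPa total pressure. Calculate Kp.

Take 1 mol G as basis and let X be its fractional conversion, so ξ = X.
Species balance: n_G = 1 − X; n_E = X; n_F = X.
Total moles n_T = 1 + X.
At X = 0.828: n_G = 0.172, n_E = 0.828, n_F = 0.828, n_T = 1.83.
p_i = (n_i/n_T)·P. Kp = p_E p_F / (p_G) = 776 kPa.

Kp = 776 kPa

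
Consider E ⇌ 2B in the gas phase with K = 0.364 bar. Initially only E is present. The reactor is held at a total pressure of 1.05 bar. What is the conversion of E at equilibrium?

X = 0.282

Basis: 1 mol E initially; let X = conversion of E. Extent ξ = X.
Species balance: n_E = 1 − X; n_B = 2X.
n_T = Σnᵢ = 1 + X.
With p_i = (n_i/n_T)P, K = p_B^2 / (p_E).
Setting this equal to 0.364 bar and taking the physical root (0 < X < 1) gives X = 0.282.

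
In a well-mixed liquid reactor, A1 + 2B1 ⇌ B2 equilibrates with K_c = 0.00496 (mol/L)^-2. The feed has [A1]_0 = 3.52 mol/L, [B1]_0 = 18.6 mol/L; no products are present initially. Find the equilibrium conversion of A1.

X = 0.524

Let X = conversion of A1; extent ξ = 3.52·X mol/L.
Concentrations: [A1] = 3.52 − 3.52X; [B1] = 18.6 − 7.04X; [B2] = 3.52X.
K_c = [B2] / ([A1] [B1]^2).
Setting equal to 0.00496 and solving for X on (0,1) gives X = 0.524.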